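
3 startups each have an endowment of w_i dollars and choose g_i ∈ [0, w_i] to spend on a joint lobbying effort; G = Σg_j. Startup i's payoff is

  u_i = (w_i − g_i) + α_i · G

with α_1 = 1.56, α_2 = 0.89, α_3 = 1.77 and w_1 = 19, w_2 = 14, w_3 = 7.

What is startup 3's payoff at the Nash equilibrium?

46.02

∂u_i/∂g_i = α_i − 1, so startup i contributes w_i if α_i > 1, else 0.
α_i > 1 for i ∈ {1, 3}; NE contributions (19, 0, 7), G = 26.
u_3 = (7 − 7) + 1.77·26 = 46.02.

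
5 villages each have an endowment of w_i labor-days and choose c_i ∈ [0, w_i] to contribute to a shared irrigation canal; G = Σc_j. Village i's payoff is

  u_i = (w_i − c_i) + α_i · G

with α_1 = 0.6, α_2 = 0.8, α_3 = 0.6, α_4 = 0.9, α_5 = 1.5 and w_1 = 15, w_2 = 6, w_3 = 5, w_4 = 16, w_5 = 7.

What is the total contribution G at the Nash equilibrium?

7

∂u_i/∂c_i = α_i − 1, so village i contributes w_i if α_i > 1, else 0.
α_i > 1 for i ∈ {5}; NE contributions (0, 0, 0, 0, 7), G = 7.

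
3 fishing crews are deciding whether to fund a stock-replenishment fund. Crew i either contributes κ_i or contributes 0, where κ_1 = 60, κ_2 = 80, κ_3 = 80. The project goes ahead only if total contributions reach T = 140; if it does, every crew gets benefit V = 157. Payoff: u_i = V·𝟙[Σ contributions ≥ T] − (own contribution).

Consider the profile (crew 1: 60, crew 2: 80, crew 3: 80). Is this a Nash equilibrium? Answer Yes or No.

No

Total = 220 ≥ 140: provided.
Crew 1 (pledges 60, payoff 97): dropping to 0 → total 160, payoff 157. Profitable deviation.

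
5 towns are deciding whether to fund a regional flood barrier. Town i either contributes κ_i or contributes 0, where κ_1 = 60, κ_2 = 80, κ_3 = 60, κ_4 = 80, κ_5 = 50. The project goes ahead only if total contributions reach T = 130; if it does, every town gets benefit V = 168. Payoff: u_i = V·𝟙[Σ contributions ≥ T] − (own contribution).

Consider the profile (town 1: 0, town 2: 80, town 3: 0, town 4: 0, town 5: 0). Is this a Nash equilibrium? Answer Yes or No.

No

Total = 80 < 130: not provided.
Town 1 (pledges 0, payoff 0): pledging 60 → total 140, payoff 108. Profitable deviation.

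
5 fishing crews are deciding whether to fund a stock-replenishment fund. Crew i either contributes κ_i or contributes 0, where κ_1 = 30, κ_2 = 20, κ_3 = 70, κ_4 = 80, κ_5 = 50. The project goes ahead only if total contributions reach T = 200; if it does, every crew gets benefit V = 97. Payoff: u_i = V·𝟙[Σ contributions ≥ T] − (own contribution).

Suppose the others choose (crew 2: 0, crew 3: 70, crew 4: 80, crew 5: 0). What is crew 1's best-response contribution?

Others' total = 150. Even contributing 30 gives 180 < 200: no benefit either way.
Best response: 0.

0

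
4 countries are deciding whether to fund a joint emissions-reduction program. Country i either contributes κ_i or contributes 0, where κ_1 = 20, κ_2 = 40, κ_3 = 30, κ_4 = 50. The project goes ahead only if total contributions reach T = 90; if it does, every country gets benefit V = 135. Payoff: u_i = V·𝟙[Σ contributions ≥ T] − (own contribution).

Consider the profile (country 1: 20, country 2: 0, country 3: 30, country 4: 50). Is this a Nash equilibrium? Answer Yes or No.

Total = 100 ≥ 90: provided.
Country 1 (pledges 20, payoff 115): dropping to 0 → total 80, payoff 0. No gain.
Country 2 (pledges 0, payoff 135): pledging 40 → total 140, payoff 95. No gain.
Country 3 (pledges 30, payoff 105): dropping to 0 → total 70, payoff 0. No gain.
Country 4 (pledges 50, payoff 85): dropping to 0 → total 50, payoff 0. No gain.

Yes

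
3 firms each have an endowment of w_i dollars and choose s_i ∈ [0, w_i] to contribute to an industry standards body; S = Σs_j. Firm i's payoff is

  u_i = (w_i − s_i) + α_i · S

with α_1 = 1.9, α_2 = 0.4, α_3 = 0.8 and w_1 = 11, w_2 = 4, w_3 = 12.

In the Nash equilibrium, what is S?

∂u_i/∂s_i = α_i − 1, so firm i contributes w_i if α_i > 1, else 0.
α_i > 1 for i ∈ {1}; NE contributions (11, 0, 0), S = 11.

11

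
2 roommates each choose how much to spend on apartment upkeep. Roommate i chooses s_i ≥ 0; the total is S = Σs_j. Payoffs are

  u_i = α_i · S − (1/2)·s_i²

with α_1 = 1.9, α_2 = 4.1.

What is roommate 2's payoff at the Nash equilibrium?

16.195

Roommate i's FOC: ∂u_i/∂s_i = α_i − s_i = 0, so s_i* = α_i.
NE contributions = (1.9, 4.1); S = 6.
u_2 = α_2·S − ½·(s_2)² = 4.1·6 − ½·4.1² = 16.195.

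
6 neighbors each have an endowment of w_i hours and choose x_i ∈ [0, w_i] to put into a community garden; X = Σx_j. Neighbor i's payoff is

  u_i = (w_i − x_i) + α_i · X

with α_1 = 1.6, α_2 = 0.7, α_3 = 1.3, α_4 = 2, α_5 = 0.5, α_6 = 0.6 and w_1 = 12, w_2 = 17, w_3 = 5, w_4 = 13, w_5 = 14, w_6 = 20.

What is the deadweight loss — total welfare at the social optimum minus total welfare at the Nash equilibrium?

290.7

∂u_i/∂x_i = α_i − 1, so neighbor i contributes w_i if α_i > 1, else 0.
α_i > 1 for i ∈ {1, 3, 4}; NE contributions (12, 0, 5, 13, 0, 0), X = 30.
W^NE = Σw_i − X^NE + (Σα_i)·X^NE = 81 + 5.7·30 = 252.
Planner: ∂(Σu_j)/∂x_i = Σα_j − 1 = 5.7 > 0, so everyone contributes w_i; X^SO = 81, W^SO = 81 + 5.7·81 = 542.7.
Deadweight loss = 290.7.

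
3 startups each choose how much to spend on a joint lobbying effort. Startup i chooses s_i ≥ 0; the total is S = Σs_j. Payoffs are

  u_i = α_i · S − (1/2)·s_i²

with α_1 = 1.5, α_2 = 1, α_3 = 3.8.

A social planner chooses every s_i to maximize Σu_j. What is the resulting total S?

Planner FOC: ∂(Σu_j)/∂s_i = (Σα_j) − s_i = 0, so s_i^SO = Σα_j = 6.3 for every i; S^SO = 18.9.

18.9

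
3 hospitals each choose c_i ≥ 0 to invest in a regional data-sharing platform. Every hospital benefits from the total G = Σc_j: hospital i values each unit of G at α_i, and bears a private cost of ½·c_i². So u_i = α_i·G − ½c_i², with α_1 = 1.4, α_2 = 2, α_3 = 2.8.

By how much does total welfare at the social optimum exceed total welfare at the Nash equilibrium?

26.12

Hospital i's FOC: ∂u_i/∂c_i = α_i − c_i = 0, so c_i* = α_i.
NE contributions = (1.4, 2, 2.8); G = 6.2.
W^NE = (Σα)·G − ½Σα_i² = 6.2² − ½·13.8 = 31.54.
Planner sets c_i = Σα_j = 6.2 for every i, so G^SO = 3·6.2 = 18.6.
W^SO = (Σα)·G^SO − ½·3·(Σα)² = (3/2)·6.2² = 57.66.
Deadweight loss = W^SO − W^NE = 26.12.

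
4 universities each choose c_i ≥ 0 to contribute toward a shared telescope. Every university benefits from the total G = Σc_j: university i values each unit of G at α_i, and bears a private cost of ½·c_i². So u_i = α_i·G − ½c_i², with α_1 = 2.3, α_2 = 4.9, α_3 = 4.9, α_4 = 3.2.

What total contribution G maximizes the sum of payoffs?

61.2

Planner FOC: ∂(Σu_j)/∂c_i = (Σα_j) − c_i = 0, so c_i^SO = Σα_j = 15.3 for every i; G^SO = 61.2.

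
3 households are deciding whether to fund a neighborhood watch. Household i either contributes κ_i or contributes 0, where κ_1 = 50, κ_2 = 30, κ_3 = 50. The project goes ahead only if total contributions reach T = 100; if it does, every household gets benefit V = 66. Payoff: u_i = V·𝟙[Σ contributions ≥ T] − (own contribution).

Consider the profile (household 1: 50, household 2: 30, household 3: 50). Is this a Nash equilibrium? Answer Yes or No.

Total = 130 ≥ 100: provided.
Household 1 (pledges 50, payoff 16): dropping to 0 → total 80, payoff 0. No gain.
Household 2 (pledges 30, payoff 36): dropping to 0 → total 100, payoff 66. Profitable deviation.

No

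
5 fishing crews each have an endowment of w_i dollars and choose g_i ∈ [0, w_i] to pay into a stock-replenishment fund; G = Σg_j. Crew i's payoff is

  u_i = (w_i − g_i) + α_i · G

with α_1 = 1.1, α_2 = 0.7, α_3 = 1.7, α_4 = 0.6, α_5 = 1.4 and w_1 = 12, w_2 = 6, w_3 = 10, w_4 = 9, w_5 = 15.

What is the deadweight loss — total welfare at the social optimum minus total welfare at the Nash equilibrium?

67.5

∂u_i/∂g_i = α_i − 1, so crew i contributes w_i if α_i > 1, else 0.
α_i > 1 for i ∈ {1, 3, 5}; NE contributions (12, 0, 10, 0, 15), G = 37.
W^NE = Σw_i − G^NE + (Σα_i)·G^NE = 52 + 4.5·37 = 218.5.
Planner: ∂(Σu_j)/∂g_i = Σα_j − 1 = 4.5 > 0, so everyone contributes w_i; G^SO = 52, W^SO = 52 + 4.5·52 = 286.
Deadweight loss = 67.5.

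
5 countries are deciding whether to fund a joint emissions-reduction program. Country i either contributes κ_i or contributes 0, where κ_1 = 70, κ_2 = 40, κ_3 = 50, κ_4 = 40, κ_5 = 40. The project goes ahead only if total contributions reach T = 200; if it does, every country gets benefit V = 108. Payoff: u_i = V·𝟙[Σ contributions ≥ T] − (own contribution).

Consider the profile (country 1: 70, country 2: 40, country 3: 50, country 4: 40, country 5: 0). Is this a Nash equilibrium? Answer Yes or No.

Yes

Total = 200 ≥ 200: provided.
Country 1 (pledges 70, payoff 38): dropping to 0 → total 130, payoff 0. No gain.
Country 2 (pledges 40, payoff 68): dropping to 0 → total 160, payoff 0. No gain.
Country 3 (pledges 50, payoff 58): dropping to 0 → total 150, payoff 0. No gain.
Country 4 (pledges 40, payoff 68): dropping to 0 → total 160, payoff 0. No gain.
Country 5 (pledges 0, payoff 108): pledging 40 → total 240, payoff 68. No gain.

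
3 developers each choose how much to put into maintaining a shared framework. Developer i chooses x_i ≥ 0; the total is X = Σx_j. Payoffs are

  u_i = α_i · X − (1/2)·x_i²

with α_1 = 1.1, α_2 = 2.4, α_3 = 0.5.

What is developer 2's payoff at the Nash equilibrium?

6.72

Developer i's FOC: ∂u_i/∂x_i = α_i − x_i = 0, so x_i* = α_i.
NE contributions = (1.1, 2.4, 0.5); X = 4.
u_2 = α_2·X − ½·(x_2)² = 2.4·4 − ½·2.4² = 6.72.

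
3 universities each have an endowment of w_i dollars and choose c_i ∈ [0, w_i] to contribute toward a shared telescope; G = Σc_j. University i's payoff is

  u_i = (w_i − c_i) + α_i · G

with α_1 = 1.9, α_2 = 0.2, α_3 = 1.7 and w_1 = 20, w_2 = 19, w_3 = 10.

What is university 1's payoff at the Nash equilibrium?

57

∂u_i/∂c_i = α_i − 1, so university i contributes w_i if α_i > 1, else 0.
α_i > 1 for i ∈ {1, 3}; NE contributions (20, 0, 10), G = 30.
u_1 = (20 − 20) + 1.9·30 = 57.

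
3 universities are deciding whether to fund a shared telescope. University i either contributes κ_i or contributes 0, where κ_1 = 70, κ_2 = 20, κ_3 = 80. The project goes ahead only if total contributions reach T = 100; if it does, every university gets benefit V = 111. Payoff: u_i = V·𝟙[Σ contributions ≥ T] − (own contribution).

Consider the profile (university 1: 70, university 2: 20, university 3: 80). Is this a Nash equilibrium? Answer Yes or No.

Total = 170 ≥ 100: provided.
University 1 (pledges 70, payoff 41): dropping to 0 → total 100, payoff 111. Profitable deviation.

No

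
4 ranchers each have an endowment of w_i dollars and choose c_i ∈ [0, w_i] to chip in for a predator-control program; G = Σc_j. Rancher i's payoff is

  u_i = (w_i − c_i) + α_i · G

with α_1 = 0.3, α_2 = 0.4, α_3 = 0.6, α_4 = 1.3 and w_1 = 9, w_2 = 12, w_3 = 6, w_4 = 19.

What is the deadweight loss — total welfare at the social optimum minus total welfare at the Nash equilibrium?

43.2

∂u_i/∂c_i = α_i − 1, so rancher i contributes w_i if α_i > 1, else 0.
α_i > 1 for i ∈ {4}; NE contributions (0, 0, 0, 19), G = 19.
W^NE = Σw_i − G^NE + (Σα_i)·G^NE = 46 + 1.6·19 = 76.4.
Planner: ∂(Σu_j)/∂c_i = Σα_j − 1 = 1.6 > 0, so everyone contributes w_i; G^SO = 46, W^SO = 46 + 1.6·46 = 119.6.
Deadweight loss = 43.2.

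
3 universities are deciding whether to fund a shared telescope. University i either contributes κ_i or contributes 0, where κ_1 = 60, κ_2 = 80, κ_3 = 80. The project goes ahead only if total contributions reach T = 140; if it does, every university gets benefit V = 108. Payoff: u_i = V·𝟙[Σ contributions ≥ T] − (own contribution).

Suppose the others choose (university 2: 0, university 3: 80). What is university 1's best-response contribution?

60

Others' total = 80. Contributing 60 brings total to 140 ≥ 140: gain V − κ_1 = 48.
Best response: 60.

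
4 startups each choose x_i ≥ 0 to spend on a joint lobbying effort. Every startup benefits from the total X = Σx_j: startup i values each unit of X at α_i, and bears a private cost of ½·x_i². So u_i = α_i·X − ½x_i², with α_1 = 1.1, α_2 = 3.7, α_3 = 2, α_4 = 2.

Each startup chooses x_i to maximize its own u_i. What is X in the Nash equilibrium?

8.8

Startup i's FOC: ∂u_i/∂x_i = α_i − x_i = 0, so x_i* = α_i.
NE contributions = (1.1, 3.7, 2, 2); X = 8.8.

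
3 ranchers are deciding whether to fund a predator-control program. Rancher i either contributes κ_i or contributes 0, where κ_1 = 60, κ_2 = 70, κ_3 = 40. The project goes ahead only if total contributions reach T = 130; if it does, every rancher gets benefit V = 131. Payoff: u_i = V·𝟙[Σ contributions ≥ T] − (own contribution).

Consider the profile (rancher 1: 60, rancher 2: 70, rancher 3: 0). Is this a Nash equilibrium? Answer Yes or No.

Total = 130 ≥ 130: provided.
Rancher 1 (pledges 60, payoff 71): dropping to 0 → total 70, payoff 0. No gain.
Rancher 2 (pledges 70, payoff 61): dropping to 0 → total 60, payoff 0. No gain.
Rancher 3 (pledges 0, payoff 131): pledging 40 → total 170, payoff 91. No gain.

Yes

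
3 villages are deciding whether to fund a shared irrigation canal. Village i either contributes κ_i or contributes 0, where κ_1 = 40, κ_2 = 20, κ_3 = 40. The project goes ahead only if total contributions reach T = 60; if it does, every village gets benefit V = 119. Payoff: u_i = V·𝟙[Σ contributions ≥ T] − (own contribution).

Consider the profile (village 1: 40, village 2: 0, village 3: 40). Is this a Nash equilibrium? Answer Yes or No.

Yes

Total = 80 ≥ 60: provided.
Village 1 (pledges 40, payoff 79): dropping to 0 → total 40, payoff 0. No gain.
Village 2 (pledges 0, payoff 119): pledging 20 → total 100, payoff 99. No gain.
Village 3 (pledges 40, payoff 79): dropping to 0 → total 40, payoff 0. No gain.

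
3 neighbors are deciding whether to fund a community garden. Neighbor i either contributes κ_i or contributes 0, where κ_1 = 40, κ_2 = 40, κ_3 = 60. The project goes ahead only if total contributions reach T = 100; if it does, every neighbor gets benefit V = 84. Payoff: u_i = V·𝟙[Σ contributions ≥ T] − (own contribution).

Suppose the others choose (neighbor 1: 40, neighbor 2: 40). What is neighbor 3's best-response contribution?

Others' total = 80. Contributing 60 brings total to 140 ≥ 100: gain V − κ_3 = 24.
Best response: 60.

60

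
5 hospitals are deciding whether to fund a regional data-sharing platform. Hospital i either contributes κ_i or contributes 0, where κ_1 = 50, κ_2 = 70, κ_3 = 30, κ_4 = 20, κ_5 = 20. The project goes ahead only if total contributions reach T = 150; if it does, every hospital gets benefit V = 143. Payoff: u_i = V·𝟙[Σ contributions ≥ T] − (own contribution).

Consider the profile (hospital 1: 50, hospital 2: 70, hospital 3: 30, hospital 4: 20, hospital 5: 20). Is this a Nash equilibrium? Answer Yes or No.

Total = 190 ≥ 150: provided.
Hospital 1 (pledges 50, payoff 93): dropping to 0 → total 140, payoff 0. No gain.
Hospital 2 (pledges 70, payoff 73): dropping to 0 → total 120, payoff 0. No gain.
Hospital 3 (pledges 30, payoff 113): dropping to 0 → total 160, payoff 143. Profitable deviation.

No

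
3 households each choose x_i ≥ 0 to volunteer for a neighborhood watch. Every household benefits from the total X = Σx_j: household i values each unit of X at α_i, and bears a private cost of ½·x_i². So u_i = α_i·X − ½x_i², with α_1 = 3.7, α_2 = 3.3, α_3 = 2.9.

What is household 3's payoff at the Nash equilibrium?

Household i's FOC: ∂u_i/∂x_i = α_i − x_i = 0, so x_i* = α_i.
NE contributions = (3.7, 3.3, 2.9); X = 9.9.
u_3 = α_3·X − ½·(x_3)² = 2.9·9.9 − ½·2.9² = 24.505.

24.505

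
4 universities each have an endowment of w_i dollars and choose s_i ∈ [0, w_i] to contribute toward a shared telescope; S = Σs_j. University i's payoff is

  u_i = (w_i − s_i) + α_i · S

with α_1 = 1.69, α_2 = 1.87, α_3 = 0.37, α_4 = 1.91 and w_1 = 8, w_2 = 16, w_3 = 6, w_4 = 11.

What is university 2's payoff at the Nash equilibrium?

∂u_i/∂s_i = α_i − 1, so university i contributes w_i if α_i > 1, else 0.
α_i > 1 for i ∈ {1, 2, 4}; NE contributions (8, 16, 0, 11), S = 35.
u_2 = (16 − 16) + 1.87·35 = 65.45.

65.45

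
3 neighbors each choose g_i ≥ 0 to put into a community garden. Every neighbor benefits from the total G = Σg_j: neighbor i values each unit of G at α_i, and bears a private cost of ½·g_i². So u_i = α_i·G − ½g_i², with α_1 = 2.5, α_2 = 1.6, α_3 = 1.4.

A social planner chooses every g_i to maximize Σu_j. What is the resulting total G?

Planner FOC: ∂(Σu_j)/∂g_i = (Σα_j) − g_i = 0, so g_i^SO = Σα_j = 5.5 for every i; G^SO = 16.5.

16.5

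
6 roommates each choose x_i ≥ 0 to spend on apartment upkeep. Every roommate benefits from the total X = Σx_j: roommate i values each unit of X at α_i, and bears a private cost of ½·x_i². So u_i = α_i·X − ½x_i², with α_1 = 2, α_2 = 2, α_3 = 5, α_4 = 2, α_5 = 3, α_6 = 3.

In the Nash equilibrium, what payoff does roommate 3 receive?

72.5

Roommate i's FOC: ∂u_i/∂x_i = α_i − x_i = 0, so x_i* = α_i.
NE contributions = (2, 2, 5, 2, 3, 3); X = 17.
u_3 = α_3·X − ½·(x_3)² = 5·17 − ½·5² = 72.5.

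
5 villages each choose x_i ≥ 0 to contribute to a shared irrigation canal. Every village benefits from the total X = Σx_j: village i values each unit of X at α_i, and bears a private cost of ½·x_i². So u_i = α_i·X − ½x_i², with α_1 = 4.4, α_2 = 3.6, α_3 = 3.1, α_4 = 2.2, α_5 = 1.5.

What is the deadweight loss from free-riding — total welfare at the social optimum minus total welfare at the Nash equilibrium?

353.07

Village i's FOC: ∂u_i/∂x_i = α_i − x_i = 0, so x_i* = α_i.
NE contributions = (4.4, 3.6, 3.1, 2.2, 1.5); X = 14.8.
W^NE = (Σα)·X − ½Σα_i² = 14.8² − ½·49.02 = 194.53.
Planner sets x_i = Σα_j = 14.8 for every i, so X^SO = 5·14.8 = 74.
W^SO = (Σα)·X^SO − ½·5·(Σα)² = (5/2)·14.8² = 547.6.
Deadweight loss = W^SO − W^NE = 353.07.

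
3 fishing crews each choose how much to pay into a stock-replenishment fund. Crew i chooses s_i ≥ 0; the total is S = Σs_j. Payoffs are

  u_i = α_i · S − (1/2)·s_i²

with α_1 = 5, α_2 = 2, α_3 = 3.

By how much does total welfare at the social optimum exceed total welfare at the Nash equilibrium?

69

Crew i's FOC: ∂u_i/∂s_i = α_i − s_i = 0, so s_i* = α_i.
NE contributions = (5, 2, 3); S = 10.
W^NE = (Σα)·S − ½Σα_i² = 10² − ½·38 = 81.
Planner sets s_i = Σα_j = 10 for every i, so S^SO = 3·10 = 30.
W^SO = (Σα)·S^SO − ½·3·(Σα)² = (3/2)·10² = 150.
Deadweight loss = W^SO − W^NE = 69.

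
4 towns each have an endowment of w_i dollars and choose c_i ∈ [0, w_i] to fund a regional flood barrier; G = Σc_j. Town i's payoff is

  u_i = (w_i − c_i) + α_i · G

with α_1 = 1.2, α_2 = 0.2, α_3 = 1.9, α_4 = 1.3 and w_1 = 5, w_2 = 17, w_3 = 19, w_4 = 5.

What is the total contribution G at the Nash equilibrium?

∂u_i/∂c_i = α_i − 1, so town i contributes w_i if α_i > 1, else 0.
α_i > 1 for i ∈ {1, 3, 4}; NE contributions (5, 0, 19, 5), G = 29.

29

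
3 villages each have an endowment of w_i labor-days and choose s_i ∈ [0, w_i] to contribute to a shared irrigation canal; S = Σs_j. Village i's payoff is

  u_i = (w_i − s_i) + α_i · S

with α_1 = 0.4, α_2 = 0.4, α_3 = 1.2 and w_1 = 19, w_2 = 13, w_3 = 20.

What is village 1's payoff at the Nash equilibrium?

∂u_i/∂s_i = α_i − 1, so village i contributes w_i if α_i > 1, else 0.
α_i > 1 for i ∈ {3}; NE contributions (0, 0, 20), S = 20.
u_1 = (19 − 0) + 0.4·20 = 27.

27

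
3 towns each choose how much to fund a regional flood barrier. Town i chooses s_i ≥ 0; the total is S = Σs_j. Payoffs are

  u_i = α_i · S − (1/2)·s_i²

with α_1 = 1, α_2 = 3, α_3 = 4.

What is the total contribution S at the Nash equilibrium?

Town i's FOC: ∂u_i/∂s_i = α_i − s_i = 0, so s_i* = α_i.
NE contributions = (1, 3, 4); S = 8.

8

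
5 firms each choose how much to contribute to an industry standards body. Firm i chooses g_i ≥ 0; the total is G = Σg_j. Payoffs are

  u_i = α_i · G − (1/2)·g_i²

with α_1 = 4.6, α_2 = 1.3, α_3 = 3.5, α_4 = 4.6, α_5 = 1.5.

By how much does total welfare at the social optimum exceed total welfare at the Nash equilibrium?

Firm i's FOC: ∂u_i/∂g_i = α_i − g_i = 0, so g_i* = α_i.
NE contributions = (4.6, 1.3, 3.5, 4.6, 1.5); G = 15.5.
W^NE = (Σα)·G − ½Σα_i² = 15.5² − ½·58.51 = 210.995.
Planner sets g_i = Σα_j = 15.5 for every i, so G^SO = 5·15.5 = 77.5.
W^SO = (Σα)·G^SO − ½·5·(Σα)² = (5/2)·15.5² = 600.625.
Deadweight loss = W^SO − W^NE = 389.63.

389.63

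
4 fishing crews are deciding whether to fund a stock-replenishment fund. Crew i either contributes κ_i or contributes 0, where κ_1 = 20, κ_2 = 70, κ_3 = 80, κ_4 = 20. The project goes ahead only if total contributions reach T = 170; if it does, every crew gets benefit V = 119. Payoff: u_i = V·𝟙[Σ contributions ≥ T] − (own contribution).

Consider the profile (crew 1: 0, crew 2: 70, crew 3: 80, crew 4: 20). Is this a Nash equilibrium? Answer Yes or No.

Total = 170 ≥ 170: provided.
Crew 1 (pledges 0, payoff 119): pledging 20 → total 190, payoff 99. No gain.
Crew 2 (pledges 70, payoff 49): dropping to 0 → total 100, payoff 0. No gain.
Crew 3 (pledges 80, payoff 39): dropping to 0 → total 90, payoff 0. No gain.
Crew 4 (pledges 20, payoff 99): dropping to 0 → total 150, payoff 0. No gain.

Yes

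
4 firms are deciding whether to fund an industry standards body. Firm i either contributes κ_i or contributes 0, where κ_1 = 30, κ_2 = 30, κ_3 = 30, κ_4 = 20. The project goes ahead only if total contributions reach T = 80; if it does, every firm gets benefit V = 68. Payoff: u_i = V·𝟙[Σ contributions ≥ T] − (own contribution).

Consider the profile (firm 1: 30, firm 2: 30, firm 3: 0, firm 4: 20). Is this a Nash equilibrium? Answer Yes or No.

Yes

Total = 80 ≥ 80: provided.
Firm 1 (pledges 30, payoff 38): dropping to 0 → total 50, payoff 0. No gain.
Firm 2 (pledges 30, payoff 38): dropping to 0 → total 50, payoff 0. No gain.
Firm 3 (pledges 0, payoff 68): pledging 30 → total 110, payoff 38. No gain.
Firm 4 (pledges 20, payoff 48): dropping to 0 → total 60, payoff 0. No gain.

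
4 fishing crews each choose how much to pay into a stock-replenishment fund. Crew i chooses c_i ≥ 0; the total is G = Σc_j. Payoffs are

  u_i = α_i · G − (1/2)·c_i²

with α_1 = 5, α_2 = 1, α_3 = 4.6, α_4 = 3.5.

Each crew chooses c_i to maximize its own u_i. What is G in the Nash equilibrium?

14.1

Crew i's FOC: ∂u_i/∂c_i = α_i − c_i = 0, so c_i* = α_i.
NE contributions = (5, 1, 4.6, 3.5); G = 14.1.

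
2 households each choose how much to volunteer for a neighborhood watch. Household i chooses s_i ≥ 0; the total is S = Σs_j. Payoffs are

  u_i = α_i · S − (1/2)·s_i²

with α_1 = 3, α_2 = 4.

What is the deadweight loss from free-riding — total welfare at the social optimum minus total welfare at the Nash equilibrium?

12.5

Household i's FOC: ∂u_i/∂s_i = α_i − s_i = 0, so s_i* = α_i.
NE contributions = (3, 4); S = 7.
W^NE = (Σα)·S − ½Σα_i² = 7² − ½·25 = 36.5.
Planner sets s_i = Σα_j = 7 for every i, so S^SO = 2·7 = 14.
W^SO = (Σα)·S^SO − ½·2·(Σα)² = (2/2)·7² = 49.
Deadweight loss = W^SO − W^NE = 12.5.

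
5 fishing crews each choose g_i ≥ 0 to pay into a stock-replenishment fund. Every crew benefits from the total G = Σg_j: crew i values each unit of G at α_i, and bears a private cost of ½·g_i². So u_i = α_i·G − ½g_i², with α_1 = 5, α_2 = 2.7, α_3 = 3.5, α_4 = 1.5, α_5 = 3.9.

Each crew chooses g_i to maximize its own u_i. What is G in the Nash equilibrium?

16.6

Crew i's FOC: ∂u_i/∂g_i = α_i − g_i = 0, so g_i* = α_i.
NE contributions = (5, 2.7, 3.5, 1.5, 3.9); G = 16.6.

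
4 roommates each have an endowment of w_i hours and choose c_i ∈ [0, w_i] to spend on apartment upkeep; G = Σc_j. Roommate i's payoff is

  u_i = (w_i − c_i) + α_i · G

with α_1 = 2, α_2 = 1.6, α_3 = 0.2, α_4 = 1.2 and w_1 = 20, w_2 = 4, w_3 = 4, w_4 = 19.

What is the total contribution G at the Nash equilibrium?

∂u_i/∂c_i = α_i − 1, so roommate i contributes w_i if α_i > 1, else 0.
α_i > 1 for i ∈ {1, 2, 4}; NE contributions (20, 4, 0, 19), G = 43.

43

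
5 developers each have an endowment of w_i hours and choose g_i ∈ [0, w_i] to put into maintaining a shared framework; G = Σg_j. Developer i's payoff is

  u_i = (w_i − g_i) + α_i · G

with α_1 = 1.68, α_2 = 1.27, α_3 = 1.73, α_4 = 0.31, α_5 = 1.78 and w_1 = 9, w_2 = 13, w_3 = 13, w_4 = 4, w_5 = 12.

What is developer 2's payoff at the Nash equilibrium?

59.69

∂u_i/∂g_i = α_i − 1, so developer i contributes w_i if α_i > 1, else 0.
α_i > 1 for i ∈ {1, 2, 3, 5}; NE contributions (9, 13, 13, 0, 12), G = 47.
u_2 = (13 − 13) + 1.27·47 = 59.69.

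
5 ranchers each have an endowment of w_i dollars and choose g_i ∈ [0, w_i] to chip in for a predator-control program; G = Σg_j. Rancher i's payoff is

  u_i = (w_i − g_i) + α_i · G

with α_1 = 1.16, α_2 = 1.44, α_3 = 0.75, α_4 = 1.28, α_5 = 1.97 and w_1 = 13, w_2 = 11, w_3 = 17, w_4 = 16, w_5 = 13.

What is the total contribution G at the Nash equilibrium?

53

∂u_i/∂g_i = α_i − 1, so rancher i contributes w_i if α_i > 1, else 0.
α_i > 1 for i ∈ {1, 2, 4, 5}; NE contributions (13, 11, 0, 16, 13), G = 53.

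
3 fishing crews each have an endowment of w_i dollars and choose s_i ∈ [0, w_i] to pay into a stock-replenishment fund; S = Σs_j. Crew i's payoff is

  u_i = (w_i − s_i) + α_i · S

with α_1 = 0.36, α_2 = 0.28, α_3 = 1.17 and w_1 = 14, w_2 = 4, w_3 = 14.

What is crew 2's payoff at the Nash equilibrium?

7.92

∂u_i/∂s_i = α_i − 1, so crew i contributes w_i if α_i > 1, else 0.
α_i > 1 for i ∈ {3}; NE contributions (0, 0, 14), S = 14.
u_2 = (4 − 0) + 0.28·14 = 7.92.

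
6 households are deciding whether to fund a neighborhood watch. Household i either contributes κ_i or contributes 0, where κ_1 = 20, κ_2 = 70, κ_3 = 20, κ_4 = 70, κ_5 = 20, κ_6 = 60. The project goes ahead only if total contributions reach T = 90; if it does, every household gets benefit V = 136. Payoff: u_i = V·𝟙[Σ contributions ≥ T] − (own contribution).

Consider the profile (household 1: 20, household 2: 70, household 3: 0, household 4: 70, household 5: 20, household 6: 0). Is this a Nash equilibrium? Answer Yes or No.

Total = 180 ≥ 90: provided.
Household 1 (pledges 20, payoff 116): dropping to 0 → total 160, payoff 136. Profitable deviation.

No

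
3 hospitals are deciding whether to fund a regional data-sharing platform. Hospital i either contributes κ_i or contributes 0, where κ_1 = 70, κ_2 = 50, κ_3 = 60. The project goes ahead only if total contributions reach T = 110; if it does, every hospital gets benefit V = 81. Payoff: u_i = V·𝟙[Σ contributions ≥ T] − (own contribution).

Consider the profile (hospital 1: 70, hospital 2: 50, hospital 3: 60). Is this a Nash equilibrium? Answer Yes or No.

No

Total = 180 ≥ 110: provided.
Hospital 1 (pledges 70, payoff 11): dropping to 0 → total 110, payoff 81. Profitable deviation.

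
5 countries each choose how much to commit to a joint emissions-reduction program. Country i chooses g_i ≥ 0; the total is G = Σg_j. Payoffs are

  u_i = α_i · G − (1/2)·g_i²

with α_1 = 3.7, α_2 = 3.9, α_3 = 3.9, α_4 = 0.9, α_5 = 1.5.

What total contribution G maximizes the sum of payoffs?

Planner FOC: ∂(Σu_j)/∂g_i = (Σα_j) − g_i = 0, so g_i^SO = Σα_j = 13.9 for every i; G^SO = 69.5.

69.5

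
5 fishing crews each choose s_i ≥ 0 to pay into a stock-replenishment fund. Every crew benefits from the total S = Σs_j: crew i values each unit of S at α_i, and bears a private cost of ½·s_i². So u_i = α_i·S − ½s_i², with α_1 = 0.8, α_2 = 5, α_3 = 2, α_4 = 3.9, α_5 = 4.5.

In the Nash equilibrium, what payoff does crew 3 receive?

30.4

Crew i's FOC: ∂u_i/∂s_i = α_i − s_i = 0, so s_i* = α_i.
NE contributions = (0.8, 5, 2, 3.9, 4.5); S = 16.2.
u_3 = α_3·S − ½·(s_3)² = 2·16.2 − ½·2² = 30.4.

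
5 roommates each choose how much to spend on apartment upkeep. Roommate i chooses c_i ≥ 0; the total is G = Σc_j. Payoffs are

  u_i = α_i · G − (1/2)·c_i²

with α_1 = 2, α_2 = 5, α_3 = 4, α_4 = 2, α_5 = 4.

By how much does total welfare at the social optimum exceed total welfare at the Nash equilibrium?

Roommate i's FOC: ∂u_i/∂c_i = α_i − c_i = 0, so c_i* = α_i.
NE contributions = (2, 5, 4, 2, 4); G = 17.
W^NE = (Σα)·G − ½Σα_i² = 17² − ½·65 = 256.5.
Planner sets c_i = Σα_j = 17 for every i, so G^SO = 5·17 = 85.
W^SO = (Σα)·G^SO − ½·5·(Σα)² = (5/2)·17² = 722.5.
Deadweight loss = W^SO − W^NE = 466.

466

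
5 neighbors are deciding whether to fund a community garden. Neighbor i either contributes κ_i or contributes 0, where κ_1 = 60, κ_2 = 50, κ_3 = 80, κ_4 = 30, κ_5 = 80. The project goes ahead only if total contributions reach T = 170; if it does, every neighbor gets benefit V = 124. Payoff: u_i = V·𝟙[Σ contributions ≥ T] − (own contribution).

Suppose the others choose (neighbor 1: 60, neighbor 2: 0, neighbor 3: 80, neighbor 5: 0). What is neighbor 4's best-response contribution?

Others' total = 140. Contributing 30 brings total to 170 ≥ 170: gain V − κ_4 = 94.
Best response: 30.

30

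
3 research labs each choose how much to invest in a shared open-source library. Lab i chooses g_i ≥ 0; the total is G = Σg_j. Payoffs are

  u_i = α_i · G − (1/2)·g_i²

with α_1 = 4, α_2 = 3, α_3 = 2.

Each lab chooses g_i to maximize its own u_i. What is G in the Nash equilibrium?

9

Lab i's FOC: ∂u_i/∂g_i = α_i − g_i = 0, so g_i* = α_i.
NE contributions = (4, 3, 2); G = 9.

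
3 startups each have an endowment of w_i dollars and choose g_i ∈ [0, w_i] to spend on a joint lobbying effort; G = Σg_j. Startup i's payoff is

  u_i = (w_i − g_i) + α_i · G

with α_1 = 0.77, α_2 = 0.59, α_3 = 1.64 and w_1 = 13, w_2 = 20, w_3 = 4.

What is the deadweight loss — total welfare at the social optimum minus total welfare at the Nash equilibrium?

∂u_i/∂g_i = α_i − 1, so startup i contributes w_i if α_i > 1, else 0.
α_i > 1 for i ∈ {3}; NE contributions (0, 0, 4), G = 4.
W^NE = Σw_i − G^NE + (Σα_i)·G^NE = 37 + 2·4 = 45.
Planner: ∂(Σu_j)/∂g_i = Σα_j − 1 = 2 > 0, so everyone contributes w_i; G^SO = 37, W^SO = 37 + 2·37 = 111.
Deadweight loss = 66.

66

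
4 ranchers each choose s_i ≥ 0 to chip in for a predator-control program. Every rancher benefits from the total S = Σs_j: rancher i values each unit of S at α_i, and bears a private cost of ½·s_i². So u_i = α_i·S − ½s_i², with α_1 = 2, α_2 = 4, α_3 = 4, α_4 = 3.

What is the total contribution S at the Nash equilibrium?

Rancher i's FOC: ∂u_i/∂s_i = α_i − s_i = 0, so s_i* = α_i.
NE contributions = (2, 4, 4, 3); S = 13.

13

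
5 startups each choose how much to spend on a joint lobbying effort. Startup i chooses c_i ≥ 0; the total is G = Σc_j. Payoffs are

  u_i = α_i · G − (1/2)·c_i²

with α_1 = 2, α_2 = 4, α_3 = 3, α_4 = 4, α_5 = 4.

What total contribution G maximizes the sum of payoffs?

Planner FOC: ∂(Σu_j)/∂c_i = (Σα_j) − c_i = 0, so c_i^SO = Σα_j = 17 for every i; G^SO = 85.

85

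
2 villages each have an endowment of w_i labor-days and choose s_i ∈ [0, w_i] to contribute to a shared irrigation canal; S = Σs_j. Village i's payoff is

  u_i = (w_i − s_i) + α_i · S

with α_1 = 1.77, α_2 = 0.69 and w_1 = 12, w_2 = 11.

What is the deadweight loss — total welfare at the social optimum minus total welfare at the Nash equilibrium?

16.06

∂u_i/∂s_i = α_i − 1, so village i contributes w_i if α_i > 1, else 0.
α_i > 1 for i ∈ {1}; NE contributions (12, 0), S = 12.
W^NE = Σw_i − S^NE + (Σα_i)·S^NE = 23 + 1.46·12 = 40.52.
Planner: ∂(Σu_j)/∂s_i = Σα_j − 1 = 1.46 > 0, so everyone contributes w_i; S^SO = 23, W^SO = 23 + 1.46·23 = 56.58.
Deadweight loss = 16.06.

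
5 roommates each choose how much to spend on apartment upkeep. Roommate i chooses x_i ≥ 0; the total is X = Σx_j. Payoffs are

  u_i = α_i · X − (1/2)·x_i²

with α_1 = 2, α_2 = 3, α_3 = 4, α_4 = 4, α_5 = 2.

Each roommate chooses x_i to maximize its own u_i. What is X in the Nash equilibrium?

15

Roommate i's FOC: ∂u_i/∂x_i = α_i − x_i = 0, so x_i* = α_i.
NE contributions = (2, 3, 4, 4, 2); X = 15.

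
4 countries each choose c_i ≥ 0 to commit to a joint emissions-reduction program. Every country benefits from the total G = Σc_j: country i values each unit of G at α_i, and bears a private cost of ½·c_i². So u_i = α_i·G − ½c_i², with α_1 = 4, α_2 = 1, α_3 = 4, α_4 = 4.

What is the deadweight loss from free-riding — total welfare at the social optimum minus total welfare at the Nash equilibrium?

Country i's FOC: ∂u_i/∂c_i = α_i − c_i = 0, so c_i* = α_i.
NE contributions = (4, 1, 4, 4); G = 13.
W^NE = (Σα)·G − ½Σα_i² = 13² − ½·49 = 144.5.
Planner sets c_i = Σα_j = 13 for every i, so G^SO = 4·13 = 52.
W^SO = (Σα)·G^SO − ½·4·(Σα)² = (4/2)·13² = 338.
Deadweight loss = W^SO − W^NE = 193.5.

193.5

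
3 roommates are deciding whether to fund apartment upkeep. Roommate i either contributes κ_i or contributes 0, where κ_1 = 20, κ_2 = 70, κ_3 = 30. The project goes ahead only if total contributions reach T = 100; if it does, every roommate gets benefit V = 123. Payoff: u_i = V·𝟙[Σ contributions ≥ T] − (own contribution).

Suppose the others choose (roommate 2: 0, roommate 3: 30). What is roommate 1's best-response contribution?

Others' total = 30. Even contributing 20 gives 50 < 100: no benefit either way.
Best response: 0.

0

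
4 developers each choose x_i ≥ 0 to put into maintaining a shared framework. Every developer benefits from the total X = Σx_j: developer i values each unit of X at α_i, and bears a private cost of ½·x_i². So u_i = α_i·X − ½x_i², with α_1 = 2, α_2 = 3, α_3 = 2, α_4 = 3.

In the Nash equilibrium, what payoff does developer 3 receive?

18

Developer i's FOC: ∂u_i/∂x_i = α_i − x_i = 0, so x_i* = α_i.
NE contributions = (2, 3, 2, 3); X = 10.
u_3 = α_3·X − ½·(x_3)² = 2·10 − ½·2² = 18.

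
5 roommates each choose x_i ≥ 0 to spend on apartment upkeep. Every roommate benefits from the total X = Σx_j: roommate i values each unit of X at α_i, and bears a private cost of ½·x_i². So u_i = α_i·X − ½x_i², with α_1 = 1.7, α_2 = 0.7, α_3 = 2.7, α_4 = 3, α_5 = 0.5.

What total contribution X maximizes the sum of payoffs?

43

Planner FOC: ∂(Σu_j)/∂x_i = (Σα_j) − x_i = 0, so x_i^SO = Σα_j = 8.6 for every i; X^SO = 43.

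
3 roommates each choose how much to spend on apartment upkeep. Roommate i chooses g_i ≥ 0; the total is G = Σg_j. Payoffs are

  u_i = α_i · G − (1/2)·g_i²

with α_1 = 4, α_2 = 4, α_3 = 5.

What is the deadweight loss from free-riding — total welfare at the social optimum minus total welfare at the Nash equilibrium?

Roommate i's FOC: ∂u_i/∂g_i = α_i − g_i = 0, so g_i* = α_i.
NE contributions = (4, 4, 5); G = 13.
W^NE = (Σα)·G − ½Σα_i² = 13² − ½·57 = 140.5.
Planner sets g_i = Σα_j = 13 for every i, so G^SO = 3·13 = 39.
W^SO = (Σα)·G^SO − ½·3·(Σα)² = (3/2)·13² = 253.5.
Deadweight loss = W^SO − W^NE = 113.

113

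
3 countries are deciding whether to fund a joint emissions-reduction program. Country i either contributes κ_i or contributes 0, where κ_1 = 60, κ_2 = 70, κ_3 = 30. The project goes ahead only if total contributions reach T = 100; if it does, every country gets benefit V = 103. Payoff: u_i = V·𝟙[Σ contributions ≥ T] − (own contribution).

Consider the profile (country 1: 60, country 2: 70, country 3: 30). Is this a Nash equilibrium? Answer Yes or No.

No

Total = 160 ≥ 100: provided.
Country 1 (pledges 60, payoff 43): dropping to 0 → total 100, payoff 103. Profitable deviation.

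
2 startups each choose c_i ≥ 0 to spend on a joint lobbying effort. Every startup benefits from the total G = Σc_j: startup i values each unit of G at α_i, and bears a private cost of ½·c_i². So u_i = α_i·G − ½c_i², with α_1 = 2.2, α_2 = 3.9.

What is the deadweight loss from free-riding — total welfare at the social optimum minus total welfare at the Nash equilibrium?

Startup i's FOC: ∂u_i/∂c_i = α_i − c_i = 0, so c_i* = α_i.
NE contributions = (2.2, 3.9); G = 6.1.
W^NE = (Σα)·G − ½Σα_i² = 6.1² − ½·20.05 = 27.185.
Planner sets c_i = Σα_j = 6.1 for every i, so G^SO = 2·6.1 = 12.2.
W^SO = (Σα)·G^SO − ½·2·(Σα)² = (2/2)·6.1² = 37.21.
Deadweight loss = W^SO − W^NE = 10.025.

10.025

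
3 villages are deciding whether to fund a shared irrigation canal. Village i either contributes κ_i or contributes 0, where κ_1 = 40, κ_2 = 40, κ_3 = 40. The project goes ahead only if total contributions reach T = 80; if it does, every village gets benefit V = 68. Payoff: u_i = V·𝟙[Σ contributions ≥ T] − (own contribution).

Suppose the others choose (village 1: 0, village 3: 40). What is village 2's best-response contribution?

Others' total = 40. Contributing 40 brings total to 80 ≥ 80: gain V − κ_2 = 28.
Best response: 40.

40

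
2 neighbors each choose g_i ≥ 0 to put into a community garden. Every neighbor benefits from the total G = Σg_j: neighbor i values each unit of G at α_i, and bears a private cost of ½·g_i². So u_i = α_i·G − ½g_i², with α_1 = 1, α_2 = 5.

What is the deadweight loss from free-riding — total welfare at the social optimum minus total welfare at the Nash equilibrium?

Neighbor i's FOC: ∂u_i/∂g_i = α_i − g_i = 0, so g_i* = α_i.
NE contributions = (1, 5); G = 6.
W^NE = (Σα)·G − ½Σα_i² = 6² − ½·26 = 23.
Planner sets g_i = Σα_j = 6 for every i, so G^SO = 2·6 = 12.
W^SO = (Σα)·G^SO − ½·2·(Σα)² = (2/2)·6² = 36.
Deadweight loss = W^SO − W^NE = 13.

13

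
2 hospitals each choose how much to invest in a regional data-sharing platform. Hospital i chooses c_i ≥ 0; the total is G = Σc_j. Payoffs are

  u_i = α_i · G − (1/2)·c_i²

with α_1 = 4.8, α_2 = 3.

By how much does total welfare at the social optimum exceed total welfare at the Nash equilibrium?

Hospital i's FOC: ∂u_i/∂c_i = α_i − c_i = 0, so c_i* = α_i.
NE contributions = (4.8, 3); G = 7.8.
W^NE = (Σα)·G − ½Σα_i² = 7.8² − ½·32.04 = 44.82.
Planner sets c_i = Σα_j = 7.8 for every i, so G^SO = 2·7.8 = 15.6.
W^SO = (Σα)·G^SO − ½·2·(Σα)² = (2/2)·7.8² = 60.84.
Deadweight loss = W^SO − W^NE = 16.02.

16.02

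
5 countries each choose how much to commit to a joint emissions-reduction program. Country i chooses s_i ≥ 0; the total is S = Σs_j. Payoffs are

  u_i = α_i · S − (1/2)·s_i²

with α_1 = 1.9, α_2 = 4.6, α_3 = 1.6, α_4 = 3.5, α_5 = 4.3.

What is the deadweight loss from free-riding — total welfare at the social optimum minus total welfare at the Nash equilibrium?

Country i's FOC: ∂u_i/∂s_i = α_i − s_i = 0, so s_i* = α_i.
NE contributions = (1.9, 4.6, 1.6, 3.5, 4.3); S = 15.9.
W^NE = (Σα)·S − ½Σα_i² = 15.9² − ½·58.07 = 223.775.
Planner sets s_i = Σα_j = 15.9 for every i, so S^SO = 5·15.9 = 79.5.
W^SO = (Σα)·S^SO − ½·5·(Σα)² = (5/2)·15.9² = 632.025.
Deadweight loss = W^SO − W^NE = 408.25.

408.25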